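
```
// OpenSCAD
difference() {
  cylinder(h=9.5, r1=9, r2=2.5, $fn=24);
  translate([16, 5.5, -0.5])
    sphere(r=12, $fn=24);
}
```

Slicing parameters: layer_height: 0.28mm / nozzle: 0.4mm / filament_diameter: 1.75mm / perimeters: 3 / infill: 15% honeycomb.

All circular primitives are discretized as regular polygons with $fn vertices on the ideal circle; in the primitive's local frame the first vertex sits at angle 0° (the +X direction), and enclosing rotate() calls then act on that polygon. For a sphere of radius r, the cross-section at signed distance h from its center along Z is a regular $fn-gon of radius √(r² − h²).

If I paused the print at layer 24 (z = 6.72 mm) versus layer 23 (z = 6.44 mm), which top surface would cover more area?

layer 23 (z = 6.44 mm)

Layer 24 (z = 6.72): the cone contributes a regular 24-gon of circumradius 4.402 (interpolated between r1=9 and r2=2.5 at t=0.707) (area = (24/2)·4.402²·sin(360°/24) = 60.19 mm²); the sphere at (16, 5.5): section is a regular 24-gon, circumradius = √(r²−h²) = √(12²−7.22²) = 9.585 (area = (24/2)·9.585²·sin(360°/24) = 285.34 mm²); Taking the first minus the rest: starting from the cone (60.19 mm²), the r=12 sphere at (16, 5.5) misses the remaining region (no effect) — area = 60.19 mm². So its area = 60.19 mm². Layer 23 (z = 6.44): the cone: at t=0.678 of its height the radius interpolates to r₁+(r₂−r₁)t = 4.594, giving a regular 24-gon of that circumradius (area = (24/2)·4.594²·sin(360°/24) = 65.54 mm²); the r=12 sphere at (16, 5.5) slices to a regular 24-gon of circumradius 9.790 (√(r²−h²) with h=6.94 from center) (area = (24/2)·9.790²·sin(360°/24) = 297.65 mm²); Taking the first minus the rest: starting from the cone (65.54 mm²), the r=12 sphere at (16, 5.5) misses the remaining region (no effect) — area = 65.54 mm². So its area = 65.54 mm². Layer 23 is larger (65.54 vs 60.19 mm²).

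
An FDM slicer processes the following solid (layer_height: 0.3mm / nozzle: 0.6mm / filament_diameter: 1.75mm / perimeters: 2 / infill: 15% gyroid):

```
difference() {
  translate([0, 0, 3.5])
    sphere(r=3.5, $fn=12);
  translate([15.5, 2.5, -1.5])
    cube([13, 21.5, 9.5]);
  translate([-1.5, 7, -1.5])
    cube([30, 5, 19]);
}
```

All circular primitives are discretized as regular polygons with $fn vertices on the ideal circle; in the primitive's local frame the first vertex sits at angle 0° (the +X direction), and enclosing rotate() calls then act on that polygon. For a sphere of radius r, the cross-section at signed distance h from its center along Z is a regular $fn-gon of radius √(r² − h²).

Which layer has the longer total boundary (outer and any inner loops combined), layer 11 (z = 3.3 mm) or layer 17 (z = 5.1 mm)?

Layer 11 (z = 3.3): the r=3.5 sphere contributes a regular 12-gon of circumradius √(3.5²−0.2²) = 3.494 (perimeter = 2·12·3.494·sin(180°/12) = 21.71 mm); the 13×21.5 cube at (15.5, 2.5) contributes its full rectangle (perimeter 69.00 mm); the cube at (-1.5, 7) (footprint 30×5) is included at this height (perimeter 70.00 mm); Subtracting the remaining from the first: starting from the r=3.5 sphere, the 13×21.5 cube at (15.5, 2.5) misses the remaining region (no effect); the 30×5 cube at (-1.5, 7) misses the remaining region (no effect) — boundary = 21.71 mm. So its perimeter = 21.71 mm. Layer 17 (z = 5.1): the sphere: section is a regular 12-gon, circumradius = √(r²−h²) = √(3.5²−1.6²) = 3.113 (perimeter = 2·12·3.113·sin(180°/12) = 19.34 mm); the 13×21.5 cube at (15.5, 2.5) contributes its full rectangle (perimeter 69.00 mm); the 30×5 cube at (-1.5, 7) contributes its full rectangle (perimeter 70.00 mm); Taking the first minus the rest: starting from the r=3.5 sphere, the 13×21.5 cube at (15.5, 2.5) misses the remaining region (no effect); the 30×5 cube at (-1.5, 7) misses the remaining region (no effect) — boundary = 19.34 mm. So its perimeter = 19.34 mm. Layer 11 is larger (21.71 vs 19.34 mm).

layer 11 (z = 3.3 mm)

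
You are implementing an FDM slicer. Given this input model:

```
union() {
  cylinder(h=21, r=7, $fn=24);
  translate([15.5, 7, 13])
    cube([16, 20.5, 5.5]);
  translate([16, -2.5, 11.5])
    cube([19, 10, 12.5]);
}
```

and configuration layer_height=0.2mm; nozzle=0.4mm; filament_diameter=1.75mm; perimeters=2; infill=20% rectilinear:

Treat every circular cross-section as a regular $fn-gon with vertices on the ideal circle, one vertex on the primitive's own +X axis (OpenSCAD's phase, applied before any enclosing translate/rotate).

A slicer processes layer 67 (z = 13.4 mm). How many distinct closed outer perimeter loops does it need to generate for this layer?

At z = 13.4 mm: the r=7 cylinder contributes a regular 24-gon of circumradius 7; the cube at (15.5, 7) is present — its section is the full 16×20.5 rectangle; the cube at (16, -2.5) is present — its section is the full 19×10 rectangle; Combining (union): the regions partially overlap (shared area 7.75 mm²), so overlapping operands fuse into one piece — 2 connected regions. The result has 2 disconnected regions.

2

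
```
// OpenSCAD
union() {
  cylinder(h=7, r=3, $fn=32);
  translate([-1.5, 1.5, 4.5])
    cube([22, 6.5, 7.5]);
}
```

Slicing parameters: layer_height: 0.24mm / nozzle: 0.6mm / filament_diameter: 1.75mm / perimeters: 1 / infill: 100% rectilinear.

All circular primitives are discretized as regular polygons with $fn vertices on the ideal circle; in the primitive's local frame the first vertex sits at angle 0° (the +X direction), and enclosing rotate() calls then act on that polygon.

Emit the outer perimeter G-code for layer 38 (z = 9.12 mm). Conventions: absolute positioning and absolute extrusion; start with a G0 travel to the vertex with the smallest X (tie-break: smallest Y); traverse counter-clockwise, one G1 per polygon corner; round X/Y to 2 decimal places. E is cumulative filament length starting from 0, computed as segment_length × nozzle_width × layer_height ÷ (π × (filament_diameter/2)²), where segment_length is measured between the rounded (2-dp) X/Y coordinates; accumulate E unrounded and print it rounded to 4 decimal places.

At z = 9.12 mm: the cylinder is absent (z outside [0, 7]); the 22×6.5 cube at (-1.5, 1.5) contributes its full rectangle; Taking the union: only the 22×6.5 cube at (-1.5, 1.5) is present, so the union is just that shape — 1 connected region. The outline is a single polygon with 4 vertices. Extrusion per mm of travel: 0.6 × 0.24 / (π × 0.875²) = 0.059868. Accumulating E over each segment gives final E = 3.4125.

G0 X-1.50 Y1.50 Z9.12
G1 X20.50 Y1.50 E1.3171
G1 X20.50 Y8.00 E1.7062
G1 X-1.50 Y8.00 E3.0233
G1 X-1.50 Y1.50 E3.4125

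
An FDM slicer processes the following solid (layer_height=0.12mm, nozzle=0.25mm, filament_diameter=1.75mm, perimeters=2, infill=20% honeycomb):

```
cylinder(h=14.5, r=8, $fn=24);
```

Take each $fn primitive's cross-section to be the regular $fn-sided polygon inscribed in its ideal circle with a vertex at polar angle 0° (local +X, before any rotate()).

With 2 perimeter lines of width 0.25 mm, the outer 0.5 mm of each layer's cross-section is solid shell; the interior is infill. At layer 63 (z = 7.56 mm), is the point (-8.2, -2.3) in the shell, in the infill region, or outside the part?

At z = 7.56 mm: the r=8 cylinder gives a regular 24-gon of circumradius 8 (constant along its height). Overall, the cross-section is a single solid region. The nearest boundary edge runs (-7.73, -2.07)→(-6.93, -4.00); distance from the point to it = 0.52 mm. The point is not inside any of the regions above, so it lies outside the cross-section (0.52 mm from the nearest boundary).

outside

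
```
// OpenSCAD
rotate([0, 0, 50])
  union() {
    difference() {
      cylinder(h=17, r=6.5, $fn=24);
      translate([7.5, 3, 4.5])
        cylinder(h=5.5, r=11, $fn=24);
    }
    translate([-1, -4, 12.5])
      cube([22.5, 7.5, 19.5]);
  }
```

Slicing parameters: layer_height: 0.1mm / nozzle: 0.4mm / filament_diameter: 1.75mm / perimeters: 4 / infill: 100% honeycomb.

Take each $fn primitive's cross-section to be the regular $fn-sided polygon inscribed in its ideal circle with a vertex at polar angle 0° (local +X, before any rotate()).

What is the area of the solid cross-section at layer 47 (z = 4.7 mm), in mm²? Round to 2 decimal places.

At z = 4.7 mm: the r=6.5 cylinder contributes a regular 24-gon of circumradius 6.5 (area = (24/2)·6.500²·sin(360°/24) = 131.22 mm²); the r=11 cylinder at (7.5, 3) contributes a regular 24-gon of circumradius 11 (area = (24/2)·11.000²·sin(360°/24) = 375.81 mm²); Taking the first minus the rest: starting from the r=6.5 cylinder (131.22 mm²), the r=11 cylinder at (7.5, 3) partially overlaps it — only the 93.80 mm² overlap (of its 375.81 mm²) is removed, clipping the outline — area = 37.42 mm²; the cube at (-1, -4) is not intersected at this z (z outside [12.5, 32]); Combining (union): only that combined region is present, so the union is just that shape — area = 37.42 mm²; (rotated 50° about Z; rotation is an isometry so areas/perimeters/island counts are preserved). Overall, the cross-section is a single solid region. Net area = 37.42 mm².

37.42 mm²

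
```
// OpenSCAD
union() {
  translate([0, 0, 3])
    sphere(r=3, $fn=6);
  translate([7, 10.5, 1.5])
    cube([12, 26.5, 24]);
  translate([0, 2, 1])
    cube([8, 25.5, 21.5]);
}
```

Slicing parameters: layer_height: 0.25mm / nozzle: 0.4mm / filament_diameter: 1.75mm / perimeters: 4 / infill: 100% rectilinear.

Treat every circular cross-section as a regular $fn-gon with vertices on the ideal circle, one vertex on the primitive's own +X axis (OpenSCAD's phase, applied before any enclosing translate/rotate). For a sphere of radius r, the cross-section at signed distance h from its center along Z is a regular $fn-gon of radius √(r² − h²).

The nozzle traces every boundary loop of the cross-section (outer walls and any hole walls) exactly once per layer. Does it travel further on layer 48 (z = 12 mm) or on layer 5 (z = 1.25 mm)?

layer 48 (z = 12 mm)

Layer 48 (z = 12): the sphere is absent (|z−center|=9.000 > r=3); the cube at (7, 10.5) is present — its section is the full 12×26.5 rectangle (perimeter 77.00 mm); the 8×25.5 cube at (0, 2) contributes its full rectangle (perimeter 67.00 mm); Merging all regions: the regions partially overlap (shared area 17.00 mm²), so the edge portions inside another operand are dropped and the merged outline is re-measured after clipping — boundary = 108.00 mm. So its perimeter = 108.00 mm. Layer 5 (z = 1.25): the r=3 sphere slices to a regular 6-gon of circumradius 2.437 (√(r²−h²) with h=1.75 from center) (perimeter = 2·6·2.437·sin(180°/6) = 14.62 mm); the cube at (7, 10.5) is not intersected at this z (z outside [1.5, 25.5]); the 8×25.5 cube at (0, 2) contributes its full rectangle (perimeter 67.00 mm); Combining (union): the regions partially overlap (shared area 0.14 mm²), so the edge portions inside another operand are dropped and the merged outline is re-measured after clipping — boundary = 78.88 mm. So its perimeter = 78.88 mm. Layer 48 is larger (108.00 vs 78.88 mm).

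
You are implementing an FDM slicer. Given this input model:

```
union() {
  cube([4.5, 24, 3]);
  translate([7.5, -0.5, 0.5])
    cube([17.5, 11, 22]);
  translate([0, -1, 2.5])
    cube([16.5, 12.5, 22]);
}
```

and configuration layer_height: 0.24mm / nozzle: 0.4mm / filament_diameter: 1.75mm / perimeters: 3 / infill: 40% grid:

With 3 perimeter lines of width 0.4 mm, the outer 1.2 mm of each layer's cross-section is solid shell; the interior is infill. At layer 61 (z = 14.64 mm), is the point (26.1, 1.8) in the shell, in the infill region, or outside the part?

outside

At z = 14.64 mm: the cube is not intersected at this z (z outside [0, 3]); the 17.5×11 cube at (7.5, -0.5) contributes its full rectangle; the 16.5×12.5 cube at (0, -1) contributes its full rectangle; Merging all regions: the regions partially overlap (shared area 99.00 mm²), so overlapping operands fuse into one piece — 1 connected region. Overall, the cross-section is a single solid region. The nearest boundary edge runs (25.00, 10.50)→(25.00, -0.50); distance from the point to it = 1.10 mm. The point is not inside any of the regions above, so it lies outside the cross-section (1.10 mm from the nearest boundary).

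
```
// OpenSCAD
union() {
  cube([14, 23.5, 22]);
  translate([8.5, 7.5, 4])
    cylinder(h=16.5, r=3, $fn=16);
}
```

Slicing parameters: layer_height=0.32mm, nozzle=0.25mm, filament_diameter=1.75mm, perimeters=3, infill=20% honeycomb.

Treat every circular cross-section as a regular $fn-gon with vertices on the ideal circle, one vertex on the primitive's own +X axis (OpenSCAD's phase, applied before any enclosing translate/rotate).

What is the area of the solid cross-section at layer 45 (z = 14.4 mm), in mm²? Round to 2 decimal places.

329.00 mm²

At z = 14.4 mm: the 14×23.5 cube contributes its full rectangle (area 329.00 mm²); the r=3 cylinder at (8.5, 7.5) contributes a regular 16-gon of circumradius 3 (area = (16/2)·3.000²·sin(360°/16) = 27.55 mm²); Combining (union): the r=3 cylinder at (8.5, 7.5) lies entirely inside the 14×23.5 cube, so the union is just the 14×23.5 cube — area = 329.00 mm². Overall, the cross-section is a single solid region. Net area = 329.00 mm².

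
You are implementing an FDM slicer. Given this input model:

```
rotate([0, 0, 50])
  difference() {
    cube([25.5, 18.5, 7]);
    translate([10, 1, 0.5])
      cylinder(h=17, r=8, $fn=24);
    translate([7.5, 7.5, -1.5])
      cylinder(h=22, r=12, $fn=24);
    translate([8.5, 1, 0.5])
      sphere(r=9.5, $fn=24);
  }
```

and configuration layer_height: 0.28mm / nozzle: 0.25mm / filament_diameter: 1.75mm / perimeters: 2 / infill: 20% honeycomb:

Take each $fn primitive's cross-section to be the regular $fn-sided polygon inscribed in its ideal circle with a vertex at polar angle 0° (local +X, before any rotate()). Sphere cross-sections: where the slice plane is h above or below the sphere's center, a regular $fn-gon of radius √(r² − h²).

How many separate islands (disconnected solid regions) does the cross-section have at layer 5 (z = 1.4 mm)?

2

At z = 1.4 mm: the cube (footprint 25.5×18.5) is included at this height; the cylinder at (10, 1): section is a regular 24-gon, circumradius r=8; the r=12 cylinder at (7.5, 7.5) contributes a regular 24-gon of circumradius 12; the r=9.5 sphere at (8.5, 1) slices to a regular 24-gon of circumradius 9.457 (√(r²−h²) with h=0.9 from center); After the difference (first − rest): starting from the 25.5×18.5 cube, the r=8 cylinder at (10, 1) partially overlaps it — only the 115.25 mm² overlap (of its 198.77 mm²) is removed, clipping the outline; the r=12 cylinder at (7.5, 7.5) partially overlaps it — only the 214.31 mm² overlap (of its 447.24 mm²) is removed, clipping the outline; the r=9.5 sphere at (8.5, 1) misses the remaining region (no effect) — 2 connected regions; (rotated 50° about Z; rotation is an isometry so areas/perimeters/island counts are preserved). Overall, the cross-section has 2 separate islands. Island count = 2.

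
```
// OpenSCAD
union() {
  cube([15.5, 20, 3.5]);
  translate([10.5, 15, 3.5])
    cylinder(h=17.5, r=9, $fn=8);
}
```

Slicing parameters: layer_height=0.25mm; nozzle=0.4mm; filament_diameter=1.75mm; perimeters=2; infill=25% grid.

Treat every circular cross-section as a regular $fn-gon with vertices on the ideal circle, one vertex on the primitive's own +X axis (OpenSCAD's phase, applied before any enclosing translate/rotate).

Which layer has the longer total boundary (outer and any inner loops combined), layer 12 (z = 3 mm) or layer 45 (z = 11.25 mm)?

Layer 12 (z = 3): the 15.5×20 cube contributes its full rectangle (perimeter 71.00 mm); the cylinder at (10.5, 15) is not intersected at this z (z outside [3.5, 21]); Taking the union: only the 15.5×20 cube is present, so the union is just that shape — boundary = 71.00 mm. So its perimeter = 71.00 mm. Layer 45 (z = 11.25): the cube does not reach this height (z outside [0, 3.5]); the cylinder at (10.5, 15): section is a regular 8-gon, circumradius r=9 (perimeter = 2·8·9.000·sin(180°/8) = 55.11 mm); Combining (union): only the r=9 cylinder at (10.5, 15) is present, so the union is just that shape — boundary = 55.11 mm. So its perimeter = 55.11 mm. Layer 12 is larger (71.00 vs 55.11 mm).

layer 12 (z = 3 mm)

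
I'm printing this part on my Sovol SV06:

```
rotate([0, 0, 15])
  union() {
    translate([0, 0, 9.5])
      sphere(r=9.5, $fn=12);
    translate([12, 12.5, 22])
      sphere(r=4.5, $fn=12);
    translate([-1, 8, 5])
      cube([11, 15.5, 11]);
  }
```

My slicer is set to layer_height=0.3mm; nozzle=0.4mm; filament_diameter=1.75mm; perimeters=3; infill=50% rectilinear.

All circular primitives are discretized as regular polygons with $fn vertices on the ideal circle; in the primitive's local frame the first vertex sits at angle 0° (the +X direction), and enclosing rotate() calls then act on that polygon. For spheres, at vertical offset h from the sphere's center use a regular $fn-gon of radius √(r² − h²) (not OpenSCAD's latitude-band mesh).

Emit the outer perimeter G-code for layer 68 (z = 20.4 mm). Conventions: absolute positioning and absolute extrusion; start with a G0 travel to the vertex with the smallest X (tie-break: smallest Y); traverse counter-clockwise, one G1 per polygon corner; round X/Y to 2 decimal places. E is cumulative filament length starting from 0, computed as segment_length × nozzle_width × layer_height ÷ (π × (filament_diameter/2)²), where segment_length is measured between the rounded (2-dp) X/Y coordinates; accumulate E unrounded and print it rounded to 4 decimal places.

G0 X4.29 Y14.09 Z20.40
G1 X5.38 Y12.21 E0.1084
G1 X7.27 Y11.12 E0.2173
G1 X9.44 Y11.12 E0.3255
G1 X11.33 Y12.21 E0.4344
G1 X12.42 Y14.09 E0.5428
G1 X12.42 Y16.27 E0.6516
G1 X11.33 Y18.15 E0.7600
G1 X9.44 Y19.24 E0.8688
G1 X7.27 Y19.24 E0.9771
G1 X5.38 Y18.15 E1.0859
G1 X4.29 Y16.27 E1.1944
G1 X4.29 Y14.09 E1.3031

At z = 20.4 mm: the sphere is not intersected at this z (|z−center|=10.900 > r=9.5); the sphere at (12, 12.5): section is a regular 12-gon, circumradius = √(r²−h²) = √(4.5²−1.6²) = 4.206; the cube at (-1, 8) is absent (z outside [5, 16]); Merging all regions: only the r=4.5 sphere at (12, 12.5) is present, so the union is just that shape — 1 connected region; (whole slice rotated 15° about Z — lengths, areas and connectivity unchanged). The outline is a single polygon with 12 vertices. Extrusion per mm of travel: 0.4 × 0.3 / (π × 0.875²) = 0.049890. Accumulating E over each segment gives final E = 1.3031.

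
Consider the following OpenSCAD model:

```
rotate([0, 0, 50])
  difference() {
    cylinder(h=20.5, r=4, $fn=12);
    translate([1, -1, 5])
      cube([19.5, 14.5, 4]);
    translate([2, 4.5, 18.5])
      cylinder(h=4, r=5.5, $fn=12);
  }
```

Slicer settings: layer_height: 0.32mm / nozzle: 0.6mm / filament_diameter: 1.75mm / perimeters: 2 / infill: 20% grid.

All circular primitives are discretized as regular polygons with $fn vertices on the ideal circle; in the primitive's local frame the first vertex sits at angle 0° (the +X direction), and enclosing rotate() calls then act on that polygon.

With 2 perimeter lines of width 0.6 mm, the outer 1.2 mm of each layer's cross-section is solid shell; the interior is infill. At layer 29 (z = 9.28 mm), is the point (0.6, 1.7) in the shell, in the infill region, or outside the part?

At z = 9.28 mm: the r=4 cylinder contributes a regular 12-gon of circumradius 4; the cube at (1, -1) does not reach this height (z outside [5, 9]); the cylinder at (2, 4.5) is absent (z outside [18.5, 22.5]); After the difference (first − rest): none of the subtracted shapes is present at this height, so the r=4 cylinder is unchanged — 1 connected region; (whole slice rotated 50° about Z — lengths, areas and connectivity unchanged). Overall, the cross-section is a single solid region. Undo the 50° rotation: the query point maps to (1.688, 0.633) in the un-rotated model frame. The nearest boundary edge runs (4.00, 0.00)→(3.46, 2.00); distance from the point to it = 2.07 mm. The point is inside the cross-section and 2.07 mm from the nearest boundary — more than the 1.2 mm shell width (2 × 0.6), so it's in the infill interior.

infill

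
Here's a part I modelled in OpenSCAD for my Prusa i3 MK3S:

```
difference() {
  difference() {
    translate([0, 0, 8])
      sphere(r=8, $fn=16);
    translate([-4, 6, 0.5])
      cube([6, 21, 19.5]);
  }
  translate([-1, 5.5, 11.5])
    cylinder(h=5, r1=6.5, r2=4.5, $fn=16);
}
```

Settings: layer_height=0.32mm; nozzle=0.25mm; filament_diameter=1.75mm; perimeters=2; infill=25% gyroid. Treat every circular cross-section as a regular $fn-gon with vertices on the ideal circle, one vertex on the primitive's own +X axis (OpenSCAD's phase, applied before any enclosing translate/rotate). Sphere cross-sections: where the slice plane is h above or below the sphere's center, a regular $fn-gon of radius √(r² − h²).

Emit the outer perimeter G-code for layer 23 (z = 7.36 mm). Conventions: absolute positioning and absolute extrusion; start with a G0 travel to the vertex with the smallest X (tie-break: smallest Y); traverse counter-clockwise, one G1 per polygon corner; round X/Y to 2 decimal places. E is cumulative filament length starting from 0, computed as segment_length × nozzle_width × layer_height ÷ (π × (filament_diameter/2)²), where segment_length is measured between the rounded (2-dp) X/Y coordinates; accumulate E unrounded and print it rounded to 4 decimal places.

At z = 7.36 mm: the r=8 sphere contributes a regular 16-gon of circumradius √(8²−0.64²) = 7.974; the cube at (-4, 6) (footprint 6×21) is included at this height; Taking the first minus the rest: starting from the r=8 sphere, the 6×21 cube at (-4, 6) partially overlaps it — only the 9.65 mm² overlap (of its 126.00 mm²) is removed, clipping the outline — 1 connected region; the cone at (-1, 5.5) is absent (z outside [11.5, 16.5]); Taking the first minus the rest: none of the subtracted shapes is present at this height, so that combined region is unchanged — 1 connected region. The outline is a single polygon with 18 vertices. Extrusion per mm of travel: 0.25 × 0.32 / (π × 0.875²) = 0.033260. Accumulating E over each segment gives final E = 1.7230.

G0 X-7.97 Y0.00 Z7.36
G1 X-7.37 Y-3.05 E0.1034
G1 X-5.64 Y-5.64 E0.2070
G1 X-3.05 Y-7.37 E0.3106
G1 X0.00 Y-7.97 E0.4140
G1 X3.05 Y-7.37 E0.5173
G1 X5.64 Y-5.64 E0.6209
G1 X7.37 Y-3.05 E0.7245
G1 X7.97 Y0.00 E0.8279
G1 X7.37 Y3.05 E0.9313
G1 X5.64 Y5.64 E1.0349
G1 X3.05 Y7.37 E1.1385
G1 X2.00 Y7.58 E1.1741
G1 X2.00 Y6.00 E1.2267
G1 X-4.00 Y6.00 E1.4262
G1 X-4.00 Y6.73 E1.4505
G1 X-5.64 Y5.64 E1.5160
G1 X-7.37 Y3.05 E1.6196
G1 X-7.97 Y0.00 E1.7230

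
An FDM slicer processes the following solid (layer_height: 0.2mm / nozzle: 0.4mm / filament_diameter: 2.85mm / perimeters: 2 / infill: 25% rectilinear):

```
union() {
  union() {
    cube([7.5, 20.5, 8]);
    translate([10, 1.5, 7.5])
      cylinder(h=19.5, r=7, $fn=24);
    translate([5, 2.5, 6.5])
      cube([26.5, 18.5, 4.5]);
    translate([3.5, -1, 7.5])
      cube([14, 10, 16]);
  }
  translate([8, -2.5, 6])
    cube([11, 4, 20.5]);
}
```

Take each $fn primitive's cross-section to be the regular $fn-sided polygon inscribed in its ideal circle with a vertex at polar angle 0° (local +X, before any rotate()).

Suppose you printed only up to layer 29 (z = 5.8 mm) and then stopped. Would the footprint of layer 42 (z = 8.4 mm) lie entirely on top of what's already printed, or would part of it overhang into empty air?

Compare the two slices. At z = 5.8: the 7.5×20.5 cube contributes its full rectangle (area 153.75 mm²); the cylinder at (10, 1.5) is absent (z outside [7.5, 27]); the cube at (5, 2.5) is absent (z outside [6.5, 11]); the cube at (3.5, -1) is absent (z outside [7.5, 23.5]); Merging all regions: only the 7.5×20.5 cube is present, so the union is just that shape — area = 153.75 mm²; the cube at (8, -2.5) is absent (z outside [6, 26.5]); Taking the union: only the result so far is present, so the union is just that shape — area = 153.75 mm². At z = 8.4: the cube is not intersected at this z (z outside [0, 8]); the cylinder at (10, 1.5): section is a regular 24-gon, circumradius r=7 (area = (24/2)·7.000²·sin(360°/24) = 152.19 mm²); the 26.5×18.5 cube at (5, 2.5) contributes its full rectangle (area 490.25 mm²); the cube at (3.5, -1) is present — its section is the full 14×10 rectangle (area 140.00 mm²); Taking the union: the regions partially overlap — summed areas 782.44 mm² minus the doubly-counted overlap 189.84 mm² gives 592.59 mm² — area = 592.59 mm²; the cube at (8, -2.5) is present — its section is the full 11×4 rectangle (area 44.00 mm²); Taking the union: the regions partially overlap — summed areas 636.59 mm² minus the doubly-counted overlap 35.95 mm² gives 600.64 mm² — area = 600.64 mm². Checking containment: at z = 8.4 the cross-section extends beyond the z = 5.8 cross-section by about 534.52 mm².

part overhangs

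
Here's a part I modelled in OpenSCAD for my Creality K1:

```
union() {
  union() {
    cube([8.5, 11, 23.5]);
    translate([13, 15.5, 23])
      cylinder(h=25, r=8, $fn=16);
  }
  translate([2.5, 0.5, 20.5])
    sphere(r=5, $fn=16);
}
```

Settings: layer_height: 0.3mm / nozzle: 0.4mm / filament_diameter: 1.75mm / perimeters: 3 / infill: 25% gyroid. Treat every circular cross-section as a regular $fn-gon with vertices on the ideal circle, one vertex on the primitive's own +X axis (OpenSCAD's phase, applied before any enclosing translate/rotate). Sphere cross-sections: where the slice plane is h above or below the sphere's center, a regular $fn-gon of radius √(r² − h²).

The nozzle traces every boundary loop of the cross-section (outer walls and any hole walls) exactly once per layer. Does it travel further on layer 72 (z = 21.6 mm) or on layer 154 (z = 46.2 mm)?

Layer 72 (z = 21.6): the 8.5×11 cube contributes its full rectangle (perimeter 39.00 mm); the cylinder at (13, 15.5) does not reach this height (z outside [23, 48]); Taking the union: only the 8.5×11 cube is present, so the union is just that shape — boundary = 39.00 mm; the sphere at (2.5, 0.5): section is a regular 16-gon, circumradius = √(r²−h²) = √(5²−1.1²) = 4.877 (perimeter = 2·16·4.877·sin(180°/16) = 30.45 mm); Taking the union: the regions partially overlap (shared area 33.35 mm²), so the edge portions inside another operand are dropped and the merged outline is re-measured after clipping — boundary = 46.80 mm. So its perimeter = 46.80 mm. Layer 154 (z = 46.2): the cube is absent (z outside [0, 23.5]); the cylinder at (13, 15.5): section is a regular 16-gon, circumradius r=8 (perimeter = 2·16·8.000·sin(180°/16) = 49.94 mm); Taking the union: only the r=8 cylinder at (13, 15.5) is present, so the union is just that shape — boundary = 49.94 mm; the sphere at (2.5, 0.5) is absent (|z−center|=25.700 > r=5); Taking the union: only the result so far is present, so the union is just that shape — boundary = 49.94 mm. So its perimeter = 49.94 mm. Layer 154 is larger (49.94 vs 46.80 mm).

layer 154 (z = 46.2 mm)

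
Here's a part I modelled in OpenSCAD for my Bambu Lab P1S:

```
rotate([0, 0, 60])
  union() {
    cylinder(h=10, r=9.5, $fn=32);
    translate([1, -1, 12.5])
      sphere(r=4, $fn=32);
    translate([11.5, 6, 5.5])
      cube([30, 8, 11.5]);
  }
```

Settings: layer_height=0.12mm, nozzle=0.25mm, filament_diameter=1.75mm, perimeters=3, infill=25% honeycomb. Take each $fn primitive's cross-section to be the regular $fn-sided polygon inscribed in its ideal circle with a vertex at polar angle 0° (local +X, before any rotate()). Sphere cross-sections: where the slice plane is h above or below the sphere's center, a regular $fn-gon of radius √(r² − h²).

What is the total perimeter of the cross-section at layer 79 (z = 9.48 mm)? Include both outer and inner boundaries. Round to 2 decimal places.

135.59 mm

At z = 9.48 mm: the cylinder: section is a regular 32-gon, circumradius r=9.5 (perimeter = 2·32·9.500·sin(180°/32) = 59.59 mm); the r=4 sphere at (1, -1) contributes a regular 32-gon of circumradius √(4²−3.02²) = 2.623 (perimeter = 2·32·2.623·sin(180°/32) = 16.45 mm); the cube at (11.5, 6) is present — its section is the full 30×8 rectangle (perimeter 76.00 mm); Taking the union: the regions partially overlap (shared area 21.47 mm²), so the edge portions inside another operand are dropped and the merged outline is re-measured after clipping — boundary = 135.59 mm; (whole slice rotated 60° about Z — lengths, areas and connectivity unchanged). Overall, the cross-section has 2 separate islands. Total boundary length (outer) = 135.59 mm.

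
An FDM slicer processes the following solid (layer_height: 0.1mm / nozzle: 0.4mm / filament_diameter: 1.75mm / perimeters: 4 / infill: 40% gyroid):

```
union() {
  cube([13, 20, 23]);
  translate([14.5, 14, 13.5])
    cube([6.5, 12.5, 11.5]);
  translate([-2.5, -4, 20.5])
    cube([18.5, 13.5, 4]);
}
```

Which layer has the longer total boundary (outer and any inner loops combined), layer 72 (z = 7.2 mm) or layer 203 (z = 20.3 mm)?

Layer 72 (z = 7.2): the cube (footprint 13×20) is included at this height (perimeter 66.00 mm); the cube at (14.5, 14) does not reach this height (z outside [13.5, 25]); the cube at (-2.5, -4) does not reach this height (z outside [20.5, 24.5]); Combining (union): only the 13×20 cube is present, so the union is just that shape — boundary = 66.00 mm. So its perimeter = 66.00 mm. Layer 203 (z = 20.3): the cube is present — its section is the full 13×20 rectangle (perimeter 66.00 mm); the cube at (14.5, 14) (footprint 6.5×12.5) is included at this height (perimeter 38.00 mm); the cube at (-2.5, -4) does not reach this height (z outside [20.5, 24.5]); Taking the union: the 2 present regions are separate (no shared area or edge), so areas and boundary lengths simply add and each stays a separate island — boundary = 104.00 mm. So its perimeter = 104.00 mm. Layer 203 is larger (104.00 vs 66.00 mm).

layer 203 (z = 20.3 mm)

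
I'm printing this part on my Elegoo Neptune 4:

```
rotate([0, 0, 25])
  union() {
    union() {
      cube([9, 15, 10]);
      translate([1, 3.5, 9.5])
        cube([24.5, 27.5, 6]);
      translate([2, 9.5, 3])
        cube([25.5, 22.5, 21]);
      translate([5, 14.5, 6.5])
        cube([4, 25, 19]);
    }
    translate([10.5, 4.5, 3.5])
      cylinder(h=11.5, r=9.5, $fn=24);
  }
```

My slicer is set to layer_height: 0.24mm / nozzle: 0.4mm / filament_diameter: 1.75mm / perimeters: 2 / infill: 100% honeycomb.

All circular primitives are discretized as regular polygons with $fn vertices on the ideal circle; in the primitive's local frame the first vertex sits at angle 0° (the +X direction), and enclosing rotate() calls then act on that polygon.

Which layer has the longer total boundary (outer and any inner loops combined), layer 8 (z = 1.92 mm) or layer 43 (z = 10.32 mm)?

Layer 8 (z = 1.92): the 9×15 cube contributes its full rectangle (perimeter 48.00 mm); the cube at (1, 3.5) does not reach this height (z outside [9.5, 15.5]); the cube at (2, 9.5) does not reach this height (z outside [3, 24]); the cube at (5, 14.5) is absent (z outside [6.5, 25.5]); Merging all regions: only the 9×15 cube is present, so the union is just that shape — boundary = 48.00 mm; the cylinder at (10.5, 4.5) is not intersected at this z (z outside [3.5, 15]); Combining (union): only that combined region is present, so the union is just that shape — boundary = 48.00 mm; (whole slice rotated 25° about Z — lengths, areas and connectivity unchanged). So its perimeter = 48.00 mm. Layer 43 (z = 10.32): the cube does not reach this height (z outside [0, 10]); the 24.5×27.5 cube at (1, 3.5) contributes its full rectangle (perimeter 104.00 mm); the cube at (2, 9.5) is present — its section is the full 25.5×22.5 rectangle (perimeter 96.00 mm); the 4×25 cube at (5, 14.5) contributes its full rectangle (perimeter 58.00 mm); Merging all regions: the regions partially overlap (shared area 575.25 mm²), so the edge portions inside another operand are dropped and the merged outline is re-measured after clipping — boundary = 125.00 mm; the r=9.5 cylinder at (10.5, 4.5) gives a regular 24-gon of circumradius 9.5 (constant along its height) (perimeter = 2·24·9.500·sin(180°/24) = 59.52 mm); Combining (union): the regions partially overlap (shared area 159.02 mm²), so the edge portions inside another operand are dropped and the merged outline is re-measured after clipping — boundary = 134.01 mm; (rotated 25° about Z; rotation is an isometry so areas/perimeters/island counts are preserved). So its perimeter = 134.01 mm. Layer 43 is larger (134.01 vs 48.00 mm).

layer 43 (z = 10.32 mm)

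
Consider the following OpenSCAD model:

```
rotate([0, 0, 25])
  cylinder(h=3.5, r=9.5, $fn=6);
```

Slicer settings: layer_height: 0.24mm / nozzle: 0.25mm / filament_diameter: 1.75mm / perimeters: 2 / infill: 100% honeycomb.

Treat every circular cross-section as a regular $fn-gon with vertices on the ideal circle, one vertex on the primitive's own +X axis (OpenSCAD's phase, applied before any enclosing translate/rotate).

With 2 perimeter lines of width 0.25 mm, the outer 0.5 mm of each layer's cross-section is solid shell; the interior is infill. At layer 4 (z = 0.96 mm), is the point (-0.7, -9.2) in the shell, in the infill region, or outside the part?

shell

At z = 0.96 mm: the r=9.5 cylinder contributes a regular 6-gon of circumradius 9.5; (whole slice rotated 25° about Z — lengths, areas and connectivity unchanged). Overall, the cross-section is a single solid region. Undo the 25° rotation: the query point maps to (-4.523, -8.042) in the un-rotated model frame. The nearest boundary edge runs (-4.75, -8.23)→(4.75, -8.23); distance from the point to it = 0.19 mm. The point is inside the cross-section, 0.19 mm from the nearest boundary — within the 0.5 mm shell band (2 × 0.25).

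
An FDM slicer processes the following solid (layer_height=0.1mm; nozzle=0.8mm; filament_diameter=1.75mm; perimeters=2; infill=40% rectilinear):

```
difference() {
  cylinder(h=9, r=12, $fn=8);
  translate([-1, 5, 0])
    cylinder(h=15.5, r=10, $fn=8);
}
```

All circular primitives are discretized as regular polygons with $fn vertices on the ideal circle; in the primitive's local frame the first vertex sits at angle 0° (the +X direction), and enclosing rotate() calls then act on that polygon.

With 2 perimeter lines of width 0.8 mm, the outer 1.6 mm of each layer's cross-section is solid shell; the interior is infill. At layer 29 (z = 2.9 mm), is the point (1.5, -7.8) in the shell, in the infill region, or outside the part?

infill

At z = 2.9 mm: the r=12 cylinder gives a regular 8-gon of circumradius 12 (constant along its height); the cylinder at (-1, 5): section is a regular 8-gon, circumradius r=10; Taking the first minus the rest: starting from the r=12 cylinder, the r=10 cylinder at (-1, 5) partially overlaps it — only the 231.28 mm² overlap (of its 282.84 mm²) is removed, clipping the outline — 1 connected region. Overall, the cross-section is a single solid region. The nearest boundary edge runs (8.49, -8.49)→(-0.00, -12.00); distance from the point to it = 3.31 mm. The point is inside the cross-section and 3.31 mm from the nearest boundary — more than the 1.6 mm shell width (2 × 0.8), so it's in the infill interior.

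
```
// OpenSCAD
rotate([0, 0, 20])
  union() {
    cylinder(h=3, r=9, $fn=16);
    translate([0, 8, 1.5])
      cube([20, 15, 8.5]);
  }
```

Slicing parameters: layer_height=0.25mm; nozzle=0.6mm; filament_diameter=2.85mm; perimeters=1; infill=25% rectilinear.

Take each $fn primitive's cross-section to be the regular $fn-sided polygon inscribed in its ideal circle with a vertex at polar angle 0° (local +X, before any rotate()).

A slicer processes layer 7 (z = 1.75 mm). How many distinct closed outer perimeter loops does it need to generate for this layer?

1

At z = 1.75 mm: the r=9 cylinder contributes a regular 16-gon of circumradius 9; the cube at (0, 8) is present — its section is the full 20×15 rectangle; Taking the union: the regions partially overlap (shared area 2.34 mm²), so overlapping operands fuse into one piece — 1 connected region; (whole slice rotated 20° about Z — lengths, areas and connectivity unchanged). The result has 1 disconnected region.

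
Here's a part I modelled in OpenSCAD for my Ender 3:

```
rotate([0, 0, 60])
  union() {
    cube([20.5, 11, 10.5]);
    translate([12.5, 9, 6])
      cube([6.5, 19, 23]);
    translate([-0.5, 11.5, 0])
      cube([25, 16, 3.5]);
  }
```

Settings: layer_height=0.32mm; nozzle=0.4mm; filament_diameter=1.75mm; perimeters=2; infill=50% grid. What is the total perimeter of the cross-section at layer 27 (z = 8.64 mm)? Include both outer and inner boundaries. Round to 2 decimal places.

97.00 mm

At z = 8.64 mm: the cube (footprint 20.5×11) is included at this height (perimeter 63.00 mm); the cube at (12.5, 9) is present — its section is the full 6.5×19 rectangle (perimeter 51.00 mm); the cube at (-0.5, 11.5) does not reach this height (z outside [0, 3.5]); Taking the union: the regions partially overlap (shared area 13.00 mm²), so the edge portions inside another operand are dropped and the merged outline is re-measured after clipping — boundary = 97.00 mm; (whole slice rotated 60° about Z — lengths, areas and connectivity unchanged). Overall, the cross-section is a single solid region. Total boundary length (outer) = 97.00 mm.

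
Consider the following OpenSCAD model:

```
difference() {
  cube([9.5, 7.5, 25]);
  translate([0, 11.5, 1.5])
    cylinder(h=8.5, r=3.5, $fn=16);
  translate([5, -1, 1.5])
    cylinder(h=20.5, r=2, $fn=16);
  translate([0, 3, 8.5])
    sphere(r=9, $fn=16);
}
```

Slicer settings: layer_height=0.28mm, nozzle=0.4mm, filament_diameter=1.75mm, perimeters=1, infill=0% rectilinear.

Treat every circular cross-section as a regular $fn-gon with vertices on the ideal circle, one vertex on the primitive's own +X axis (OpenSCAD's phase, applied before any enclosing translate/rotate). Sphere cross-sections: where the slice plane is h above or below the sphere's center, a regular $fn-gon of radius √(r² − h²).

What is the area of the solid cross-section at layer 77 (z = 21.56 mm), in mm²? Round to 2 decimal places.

68.90 mm²

At z = 21.56 mm: the 9.5×7.5 cube contributes its full rectangle (area 71.25 mm²); the cylinder at (0, 11.5) is absent (z outside [1.5, 10]); the cylinder at (5, -1): section is a regular 16-gon, circumradius r=2 (area = (16/2)·2.000²·sin(360°/16) = 12.25 mm²); the sphere at (0, 3) is not intersected at this z (|z−center|=13.060 > r=9); Taking the first minus the rest: starting from the 9.5×7.5 cube (71.25 mm²), the r=2 cylinder at (5, -1) partially overlaps it — only the 2.35 mm² overlap (of its 12.25 mm²) is removed, clipping the outline — area = 68.90 mm². Overall, the cross-section is a single solid region. Net area = 68.90 mm².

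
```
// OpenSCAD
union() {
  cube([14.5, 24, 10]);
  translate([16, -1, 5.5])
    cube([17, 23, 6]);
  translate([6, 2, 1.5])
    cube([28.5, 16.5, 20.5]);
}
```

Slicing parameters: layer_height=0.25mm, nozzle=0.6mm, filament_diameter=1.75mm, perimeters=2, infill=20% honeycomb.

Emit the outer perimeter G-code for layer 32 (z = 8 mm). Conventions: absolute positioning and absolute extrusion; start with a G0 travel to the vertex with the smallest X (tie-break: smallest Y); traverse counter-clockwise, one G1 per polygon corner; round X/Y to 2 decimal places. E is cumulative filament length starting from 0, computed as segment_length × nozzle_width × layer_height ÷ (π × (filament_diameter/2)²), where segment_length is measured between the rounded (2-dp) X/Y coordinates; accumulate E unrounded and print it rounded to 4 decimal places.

At z = 8 mm: the cube (footprint 14.5×24) is included at this height; the cube at (16, -1) is present — its section is the full 17×23 rectangle; the 28.5×16.5 cube at (6, 2) contributes its full rectangle; Taking the union: the regions partially overlap (shared area 420.75 mm²), so overlapping operands fuse into one piece — 1 connected region. The outline is a single polygon with 16 vertices. Extrusion per mm of travel: 0.6 × 0.25 / (π × 0.875²) = 0.062363. Accumulating E over each segment gives final E = 8.1072.

G0 X0.00 Y0.00 Z8.00
G1 X14.50 Y0.00 E0.9043
G1 X14.50 Y2.00 E1.0290
G1 X16.00 Y2.00 E1.1225
G1 X16.00 Y-1.00 E1.3096
G1 X33.00 Y-1.00 E2.3698
G1 X33.00 Y2.00 E2.5569
G1 X34.50 Y2.00 E2.6504
G1 X34.50 Y18.50 E3.6794
G1 X33.00 Y18.50 E3.7729
G1 X33.00 Y22.00 E3.9912
G1 X16.00 Y22.00 E5.0514
G1 X16.00 Y18.50 E5.2697
G1 X14.50 Y18.50 E5.3632
G1 X14.50 Y24.00 E5.7062
G1 X0.00 Y24.00 E6.6105
G1 X0.00 Y0.00 E8.1072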